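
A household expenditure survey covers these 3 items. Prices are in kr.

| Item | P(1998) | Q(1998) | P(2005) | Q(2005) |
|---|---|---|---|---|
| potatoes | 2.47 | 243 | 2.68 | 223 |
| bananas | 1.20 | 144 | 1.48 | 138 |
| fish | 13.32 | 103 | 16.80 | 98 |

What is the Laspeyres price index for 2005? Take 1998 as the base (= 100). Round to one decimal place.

121.0

Laspeyres price index uses base-period quantities as weights.
ΣP(2005)·Q(1998) = 2.68×243 + 1.48×144 + 16.80×103 = 651.24 + 213.12 + 1730.4 = 2594.76
ΣP(1998)·Q(1998) = 2.47×243 + 1.20×144 + 13.32×103 = 600.21 + 172.8 + 1371.96 = 2144.97
Index = 2594.76 / 2144.97 × 100 = 120.9695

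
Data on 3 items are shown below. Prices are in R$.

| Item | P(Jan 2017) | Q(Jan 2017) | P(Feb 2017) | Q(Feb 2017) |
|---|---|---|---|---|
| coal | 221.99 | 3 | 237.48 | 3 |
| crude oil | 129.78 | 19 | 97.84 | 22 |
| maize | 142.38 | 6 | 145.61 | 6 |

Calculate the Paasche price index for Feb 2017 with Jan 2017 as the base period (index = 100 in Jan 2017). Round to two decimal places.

85.45

Paasche price index uses current-period quantities as weights.
ΣP(Feb 2017)·Q(Feb 2017) = 237.48×3 + 97.84×22 + 145.61×6 = 712.44 + 2152.48 + 873.66 = 3738.58
ΣP(Jan 2017)·Q(Feb 2017) = 221.99×3 + 129.78×22 + 142.38×6 = 665.97 + 2855.16 + 854.28 = 4375.41
Index = 3738.58 / 4375.41 × 100 = 85.4452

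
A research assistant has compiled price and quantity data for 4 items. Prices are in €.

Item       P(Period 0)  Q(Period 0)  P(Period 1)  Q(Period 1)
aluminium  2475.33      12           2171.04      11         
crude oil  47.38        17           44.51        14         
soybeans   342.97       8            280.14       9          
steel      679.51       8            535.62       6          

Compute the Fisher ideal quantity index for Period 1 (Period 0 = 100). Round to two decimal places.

90.66

Laspeyres component (base-period weights):
ΣP(Period 0)Q(Period 1) = 2475.33×11 + 47.38×14 + 342.97×9 + 679.51×6 = 27228.63 + 663.32 + 3086.73 + 4077.06 = 35055.74
ΣP(Period 0)Q(Period 0) = 2475.33×12 + 47.38×17 + 342.97×8 + 679.51×8 = 29703.96 + 805.46 + 2743.76 + 5436.08 = 38689.26
L = 35055.74 / 38689.26 × 100 = 90.6085
Paasche component (current-period weights):
ΣP(Period 1)Q(Period 1) = 2171.04×11 + 44.51×14 + 280.14×9 + 535.62×6 = 23881.44 + 623.14 + 2521.26 + 3213.72 = 30239.56
ΣP(Period 1)Q(Period 0) = 2171.04×12 + 44.51×17 + 280.14×8 + 535.62×8 = 26052.48 + 756.67 + 2241.12 + 4284.96 = 33335.23
P = 30239.56 / 33335.23 × 100 = 90.7135
Fisher = √(L × P) = √(90.6085 × 90.7135) = 90.6610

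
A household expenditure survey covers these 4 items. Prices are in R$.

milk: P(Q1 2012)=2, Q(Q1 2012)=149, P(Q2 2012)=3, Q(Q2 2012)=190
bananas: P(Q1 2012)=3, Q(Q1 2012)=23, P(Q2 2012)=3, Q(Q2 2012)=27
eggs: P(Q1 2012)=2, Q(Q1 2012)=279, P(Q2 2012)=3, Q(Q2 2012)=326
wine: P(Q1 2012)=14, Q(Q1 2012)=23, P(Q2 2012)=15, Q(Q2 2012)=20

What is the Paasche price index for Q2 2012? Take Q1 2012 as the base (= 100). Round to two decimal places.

138.48

Paasche price index uses current-period quantities as weights.
ΣP(Q2 2012)·Q(Q2 2012) = 3×190 + 3×27 + 3×326 + 15×20 = 570 + 81 + 978 + 300 = 1929
ΣP(Q1 2012)·Q(Q2 2012) = 2×190 + 3×27 + 2×326 + 14×20 = 380 + 81 + 652 + 280 = 1393
Index = 1929 / 1393 × 100 = 138.4781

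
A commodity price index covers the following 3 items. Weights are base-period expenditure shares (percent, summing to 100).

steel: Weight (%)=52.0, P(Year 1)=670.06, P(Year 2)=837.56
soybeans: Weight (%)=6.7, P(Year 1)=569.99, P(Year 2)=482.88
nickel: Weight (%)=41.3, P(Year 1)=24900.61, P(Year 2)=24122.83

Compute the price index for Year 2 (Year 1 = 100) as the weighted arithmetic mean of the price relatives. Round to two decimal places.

110.68

steel: 52.0 × (837.56/670.06) = 52.0 × 1.249978 = 64.9988
soybeans: 6.7 × (482.88/569.99) = 6.7 × 0.847173 = 5.6761
nickel: 41.3 × (24122.83/24900.61) = 41.3 × 0.968765 = 40.0100
Index = Σ wᵢ·(p₁ᵢ/p₀ᵢ) = 64.9988 + 5.6761 + 40.0100 = 110.6849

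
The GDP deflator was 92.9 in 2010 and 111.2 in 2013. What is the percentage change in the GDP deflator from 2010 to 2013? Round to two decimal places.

Change = (111.2 − 92.9) / 92.9 × 100
       = 18.3 / 92.9 × 100 = 19.6986%

19.70%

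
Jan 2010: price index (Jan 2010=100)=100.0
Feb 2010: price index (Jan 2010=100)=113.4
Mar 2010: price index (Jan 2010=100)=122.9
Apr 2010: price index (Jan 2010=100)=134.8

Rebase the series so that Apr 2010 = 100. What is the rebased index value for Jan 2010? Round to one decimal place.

Rebased(Jan 2010) = 100.0 / 134.8 × 100 = 74.1840

74.2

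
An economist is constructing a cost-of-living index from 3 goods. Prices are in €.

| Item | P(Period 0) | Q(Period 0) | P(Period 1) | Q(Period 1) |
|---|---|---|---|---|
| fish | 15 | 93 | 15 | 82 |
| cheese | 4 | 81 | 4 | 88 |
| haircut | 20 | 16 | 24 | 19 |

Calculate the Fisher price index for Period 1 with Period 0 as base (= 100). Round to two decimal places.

103.51

Laspeyres component (base-period weights):
ΣP(Period 1)Q(Period 0) = 15×93 + 4×81 + 24×16 = 1395 + 324 + 384 = 2103
ΣP(Period 0)Q(Period 0) = 15×93 + 4×81 + 20×16 = 1395 + 324 + 320 = 2039
L = 2103 / 2039 × 100 = 103.1388
Paasche component (current-period weights):
ΣP(Period 1)Q(Period 1) = 15×82 + 4×88 + 24×19 = 1230 + 352 + 456 = 2038
ΣP(Period 0)Q(Period 1) = 15×82 + 4×88 + 20×19 = 1230 + 352 + 380 = 1962
P = 2038 / 1962 × 100 = 103.8736
Fisher = √(L × P) = √(103.1388 × 103.8736) = 103.5055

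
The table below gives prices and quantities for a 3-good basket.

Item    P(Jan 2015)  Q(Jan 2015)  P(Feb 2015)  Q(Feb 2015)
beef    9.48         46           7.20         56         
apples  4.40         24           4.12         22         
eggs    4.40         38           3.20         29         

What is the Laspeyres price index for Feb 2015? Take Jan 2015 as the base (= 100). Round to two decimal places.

77.82

Laspeyres price index uses base-period quantities as weights.
ΣP(Feb 2015)·Q(Jan 2015) = 7.20×46 + 4.12×24 + 3.20×38 = 331.2 + 98.88 + 121.6 = 551.68
ΣP(Jan 2015)·Q(Jan 2015) = 9.48×46 + 4.40×24 + 4.40×38 = 436.08 + 105.6 + 167.2 = 708.88
Index = 551.68 / 708.88 × 100 = 77.8242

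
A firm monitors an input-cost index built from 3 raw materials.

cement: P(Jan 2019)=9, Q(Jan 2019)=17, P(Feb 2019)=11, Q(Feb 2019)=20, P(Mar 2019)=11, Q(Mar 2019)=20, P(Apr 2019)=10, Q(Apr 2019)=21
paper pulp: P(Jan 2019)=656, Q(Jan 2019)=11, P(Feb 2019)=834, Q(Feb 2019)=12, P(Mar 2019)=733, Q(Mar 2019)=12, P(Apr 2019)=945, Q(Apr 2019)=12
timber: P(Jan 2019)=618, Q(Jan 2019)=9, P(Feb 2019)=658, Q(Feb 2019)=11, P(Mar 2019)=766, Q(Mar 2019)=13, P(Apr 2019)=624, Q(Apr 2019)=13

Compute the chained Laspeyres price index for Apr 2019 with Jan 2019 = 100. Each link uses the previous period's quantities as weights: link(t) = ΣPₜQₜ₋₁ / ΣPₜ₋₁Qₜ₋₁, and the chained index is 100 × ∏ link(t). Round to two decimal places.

Link Jan 2019→Feb 2019:
ΣP(Feb 2019)Q(Jan 2019) = 11×17 + 834×11 + 658×9 = 187 + 9174 + 5922 = 15283
ΣP(Jan 2019)Q(Jan 2019) = 9×17 + 656×11 + 618×9 = 153 + 7216 + 5562 = 12931
link = 15283/12931 = 1.181888
Link Feb 2019→Mar 2019:
ΣP(Mar 2019)Q(Feb 2019) = 11×20 + 733×12 + 766×11 = 220 + 8796 + 8426 = 17442
ΣP(Feb 2019)Q(Feb 2019) = 11×20 + 834×12 + 658×11 = 220 + 10008 + 7238 = 17466
link = 17442/17466 = 0.998626
Link Mar 2019→Apr 2019:
ΣP(Apr 2019)Q(Mar 2019) = 10×20 + 945×12 + 624×13 = 200 + 11340 + 8112 = 19652
ΣP(Mar 2019)Q(Mar 2019) = 11×20 + 733×12 + 766×13 = 220 + 8796 + 9958 = 18974
link = 19652/18974 = 1.035733
Chained index = 100 × 1.181888 × 0.998626 × 1.035733 = 122.2439

122.24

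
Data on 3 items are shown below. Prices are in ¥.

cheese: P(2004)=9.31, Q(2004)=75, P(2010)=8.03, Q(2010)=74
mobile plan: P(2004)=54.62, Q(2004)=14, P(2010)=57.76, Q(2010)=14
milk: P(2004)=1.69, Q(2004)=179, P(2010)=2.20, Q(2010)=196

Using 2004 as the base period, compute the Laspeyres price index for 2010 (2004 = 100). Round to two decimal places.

Laspeyres price index uses base-period quantities as weights.
ΣP(2010)·Q(2004) = 8.03×75 + 57.76×14 + 2.20×179 = 602.25 + 808.64 + 393.8 = 1804.69
ΣP(2004)·Q(2004) = 9.31×75 + 54.62×14 + 1.69×179 = 698.25 + 764.68 + 302.51 = 1765.44
Index = 1804.69 / 1765.44 × 100 = 102.2232

102.22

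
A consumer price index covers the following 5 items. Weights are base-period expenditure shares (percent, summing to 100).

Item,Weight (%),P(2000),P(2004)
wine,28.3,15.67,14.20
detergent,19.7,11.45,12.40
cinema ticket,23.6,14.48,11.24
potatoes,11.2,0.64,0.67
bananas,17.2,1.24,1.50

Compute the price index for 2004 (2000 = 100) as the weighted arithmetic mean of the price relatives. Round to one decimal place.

wine: 28.3 × (14.20/15.67) = 28.3 × 0.906190 = 25.6452
detergent: 19.7 × (12.40/11.45) = 19.7 × 1.082969 = 21.3345
cinema ticket: 23.6 × (11.24/14.48) = 23.6 × 0.776243 = 18.3193
potatoes: 11.2 × (0.67/0.64) = 11.2 × 1.046875 = 11.7250
bananas: 17.2 × (1.50/1.24) = 17.2 × 1.209677 = 20.8065
Index = Σ wᵢ·(p₁ᵢ/p₀ᵢ) = 25.6452 + 21.3345 + 18.3193 + 11.7250 + 20.8065 = 97.8305

97.8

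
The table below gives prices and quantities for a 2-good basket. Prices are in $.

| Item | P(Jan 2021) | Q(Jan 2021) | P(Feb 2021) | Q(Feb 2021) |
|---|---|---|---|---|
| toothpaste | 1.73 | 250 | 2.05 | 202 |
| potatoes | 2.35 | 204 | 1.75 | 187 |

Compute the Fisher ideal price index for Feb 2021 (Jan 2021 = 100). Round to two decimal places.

94.66

Laspeyres component (base-period weights):
ΣP(Feb 2021)Q(Jan 2021) = 2.05×250 + 1.75×204 = 512.5 + 357 = 869.5
ΣP(Jan 2021)Q(Jan 2021) = 1.73×250 + 2.35×204 = 432.5 + 479.4 = 911.9
L = 869.5 / 911.9 × 100 = 95.3504
Paasche component (current-period weights):
ΣP(Feb 2021)Q(Feb 2021) = 2.05×202 + 1.75×187 = 414.1 + 327.25 = 741.35
ΣP(Jan 2021)Q(Feb 2021) = 1.73×202 + 2.35×187 = 349.46 + 439.45 = 788.91
P = 741.35 / 788.91 × 100 = 93.9714
Fisher = √(L × P) = √(95.3504 × 93.9714) = 94.6584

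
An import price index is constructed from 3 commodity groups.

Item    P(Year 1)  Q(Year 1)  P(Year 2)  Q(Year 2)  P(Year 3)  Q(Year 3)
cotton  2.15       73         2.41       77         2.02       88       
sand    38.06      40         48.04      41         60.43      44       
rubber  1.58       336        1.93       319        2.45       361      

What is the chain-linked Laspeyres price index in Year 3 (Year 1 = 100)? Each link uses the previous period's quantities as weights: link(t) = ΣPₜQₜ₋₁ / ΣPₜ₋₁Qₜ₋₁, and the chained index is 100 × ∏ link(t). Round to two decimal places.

153.11

Link Year 1→Year 2:
ΣP(Year 2)Q(Year 1) = 2.41×73 + 48.04×40 + 1.93×336 = 175.93 + 1921.6 + 648.48 = 2746.01
ΣP(Year 1)Q(Year 1) = 2.15×73 + 38.06×40 + 1.58×336 = 156.95 + 1522.4 + 530.88 = 2210.23
link = 2746.01/2210.23 = 1.242409
Link Year 2→Year 3:
ΣP(Year 3)Q(Year 2) = 2.02×77 + 60.43×41 + 2.45×319 = 155.54 + 2477.63 + 781.55 = 3414.72
ΣP(Year 2)Q(Year 2) = 2.41×77 + 48.04×41 + 1.93×319 = 185.57 + 1969.64 + 615.67 = 2770.88
link = 3414.72/2770.88 = 1.232359
Chained index = 100 × 1.242409 × 1.232359 = 153.1095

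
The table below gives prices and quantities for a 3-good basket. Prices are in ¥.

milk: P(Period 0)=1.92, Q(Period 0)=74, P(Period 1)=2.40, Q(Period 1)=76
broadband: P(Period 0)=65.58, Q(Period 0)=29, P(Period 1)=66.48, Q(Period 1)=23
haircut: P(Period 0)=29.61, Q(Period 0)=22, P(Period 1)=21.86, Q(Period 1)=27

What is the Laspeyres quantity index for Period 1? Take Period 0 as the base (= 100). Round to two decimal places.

Laspeyres quantity index uses base-period prices as weights.
ΣP(Period 0)·Q(Period 1) = 1.92×76 + 65.58×23 + 29.61×27 = 145.92 + 1508.34 + 799.47 = 2453.73
ΣP(Period 0)·Q(Period 0) = 1.92×74 + 65.58×29 + 29.61×22 = 142.08 + 1901.82 + 651.42 = 2695.32
Index = 2453.73 / 2695.32 × 100 = 91.0367

91.04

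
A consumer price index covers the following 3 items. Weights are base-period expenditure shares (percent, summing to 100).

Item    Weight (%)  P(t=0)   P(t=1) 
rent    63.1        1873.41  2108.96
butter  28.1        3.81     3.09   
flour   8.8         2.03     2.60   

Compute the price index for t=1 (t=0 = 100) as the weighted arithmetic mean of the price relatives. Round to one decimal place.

rent: 63.1 × (2108.96/1873.41) = 63.1 × 1.125733 = 71.0338
butter: 28.1 × (3.09/3.81) = 28.1 × 0.811024 = 22.7898
flour: 8.8 × (2.60/2.03) = 8.8 × 1.280788 = 11.2709
Index = Σ wᵢ·(p₁ᵢ/p₀ᵢ) = 71.0338 + 22.7898 + 11.2709 = 105.0945

105.1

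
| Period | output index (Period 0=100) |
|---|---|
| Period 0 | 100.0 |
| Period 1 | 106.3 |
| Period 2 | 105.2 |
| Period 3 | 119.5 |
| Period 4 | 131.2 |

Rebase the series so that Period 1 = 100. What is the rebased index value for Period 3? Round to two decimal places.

112.42

Rebased(Period 3) = 119.5 / 106.3 × 100 = 112.4177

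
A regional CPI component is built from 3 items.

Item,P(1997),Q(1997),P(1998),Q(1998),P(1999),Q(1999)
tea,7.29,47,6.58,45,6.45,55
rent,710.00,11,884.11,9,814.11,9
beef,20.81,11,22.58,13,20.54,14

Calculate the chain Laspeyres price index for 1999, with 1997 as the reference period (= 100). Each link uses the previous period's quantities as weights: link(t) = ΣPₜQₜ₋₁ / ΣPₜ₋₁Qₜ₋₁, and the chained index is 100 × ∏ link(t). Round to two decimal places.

Link 1997→1998:
ΣP(1998)Q(1997) = 6.58×47 + 884.11×11 + 22.58×11 = 309.26 + 9725.21 + 248.38 = 10282.85
ΣP(1997)Q(1997) = 7.29×47 + 710.00×11 + 20.81×11 = 342.63 + 7810 + 228.91 = 8381.54
link = 10282.85/8381.54 = 1.226845
Link 1998→1999:
ΣP(1999)Q(1998) = 6.45×45 + 814.11×9 + 20.54×13 = 290.25 + 7326.99 + 267.02 = 7884.26
ΣP(1998)Q(1998) = 6.58×45 + 884.11×9 + 22.58×13 = 296.1 + 7956.99 + 293.54 = 8546.63
link = 7884.26/8546.63 = 0.922499
Chained index = 100 × 1.226845 × 0.922499 = 113.1764

113.18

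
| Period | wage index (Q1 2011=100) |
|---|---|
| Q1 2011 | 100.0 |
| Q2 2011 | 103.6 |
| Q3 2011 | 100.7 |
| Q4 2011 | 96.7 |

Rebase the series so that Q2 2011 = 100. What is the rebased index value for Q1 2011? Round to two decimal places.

Rebased(Q1 2011) = 100.0 / 103.6 × 100 = 96.5251

96.53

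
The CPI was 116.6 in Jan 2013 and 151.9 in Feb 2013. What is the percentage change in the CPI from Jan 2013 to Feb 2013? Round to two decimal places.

30.27%

Change = (151.9 − 116.6) / 116.6 × 100
       = 35.3 / 116.6 × 100 = 30.2744%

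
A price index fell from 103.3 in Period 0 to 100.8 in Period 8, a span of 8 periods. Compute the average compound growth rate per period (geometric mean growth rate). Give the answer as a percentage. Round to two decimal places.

Growth factor = (100.8/103.3)^(1/8) = (0.975799)^(1/8) = 0.996942
Growth rate = 0.996942 − 1 = -0.003058 = -0.3058%

-0.31%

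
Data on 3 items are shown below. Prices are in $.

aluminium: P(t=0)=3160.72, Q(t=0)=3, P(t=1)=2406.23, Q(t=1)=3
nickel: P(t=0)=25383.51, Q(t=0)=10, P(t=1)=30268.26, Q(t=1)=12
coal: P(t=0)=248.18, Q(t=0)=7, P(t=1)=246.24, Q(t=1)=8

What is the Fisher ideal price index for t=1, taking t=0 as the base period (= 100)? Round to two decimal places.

117.70

Laspeyres component (base-period weights):
ΣP(t=1)Q(t=0) = 2406.23×3 + 30268.26×10 + 246.24×7 = 7218.69 + 302682.6 + 1723.68 = 311624.97
ΣP(t=0)Q(t=0) = 3160.72×3 + 25383.51×10 + 248.18×7 = 9482.16 + 253835.1 + 1737.26 = 265054.52
L = 311624.97 / 265054.52 × 100 = 117.5701
Paasche component (current-period weights):
ΣP(t=1)Q(t=1) = 2406.23×3 + 30268.26×12 + 246.24×8 = 7218.69 + 363219.12 + 1969.92 = 372407.73
ΣP(t=0)Q(t=1) = 3160.72×3 + 25383.51×12 + 248.18×8 = 9482.16 + 304602.12 + 1985.44 = 316069.72
P = 372407.73 / 316069.72 × 100 = 117.8246
Fisher = √(L × P) = √(117.5701 × 117.8246) = 117.6973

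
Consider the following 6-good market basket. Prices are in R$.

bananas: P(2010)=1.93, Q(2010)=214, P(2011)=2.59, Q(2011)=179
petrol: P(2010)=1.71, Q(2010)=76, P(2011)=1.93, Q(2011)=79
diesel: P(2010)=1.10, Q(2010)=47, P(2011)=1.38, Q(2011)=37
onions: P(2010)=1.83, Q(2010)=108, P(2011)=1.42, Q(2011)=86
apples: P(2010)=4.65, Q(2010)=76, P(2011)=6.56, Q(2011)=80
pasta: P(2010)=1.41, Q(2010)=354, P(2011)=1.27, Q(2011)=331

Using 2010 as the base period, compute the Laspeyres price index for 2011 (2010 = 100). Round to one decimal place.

Laspeyres price index uses base-period quantities as weights.
ΣP(2011)·Q(2010) = 2.59×214 + 1.93×76 + 1.38×47 + 1.42×108 + 6.56×76 + 1.27×354 = 554.26 + 146.68 + 64.86 + 153.36 + 498.56 + 449.58 = 1867.3
ΣP(2010)·Q(2010) = 1.93×214 + 1.71×76 + 1.10×47 + 1.83×108 + 4.65×76 + 1.41×354 = 413.02 + 129.96 + 51.7 + 197.64 + 353.4 + 499.14 = 1644.86
Index = 1867.3 / 1644.86 × 100 = 113.5233

113.5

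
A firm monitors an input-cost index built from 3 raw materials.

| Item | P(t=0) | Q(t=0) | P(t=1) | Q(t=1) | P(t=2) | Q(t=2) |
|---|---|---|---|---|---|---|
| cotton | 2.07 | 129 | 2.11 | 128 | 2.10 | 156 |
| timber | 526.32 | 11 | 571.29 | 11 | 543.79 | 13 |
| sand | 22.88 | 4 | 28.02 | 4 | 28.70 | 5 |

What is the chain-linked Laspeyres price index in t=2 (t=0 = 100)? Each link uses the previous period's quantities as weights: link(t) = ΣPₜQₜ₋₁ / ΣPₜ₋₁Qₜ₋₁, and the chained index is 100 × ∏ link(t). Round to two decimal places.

Link t=0→t=1:
ΣP(t=1)Q(t=0) = 2.11×129 + 571.29×11 + 28.02×4 = 272.19 + 6284.19 + 112.08 = 6668.46
ΣP(t=0)Q(t=0) = 2.07×129 + 526.32×11 + 22.88×4 = 267.03 + 5789.52 + 91.52 = 6148.07
link = 6668.46/6148.07 = 1.084643
Link t=1→t=2:
ΣP(t=2)Q(t=1) = 2.10×128 + 543.79×11 + 28.70×4 = 268.8 + 5981.69 + 114.8 = 6365.29
ΣP(t=1)Q(t=1) = 2.11×128 + 571.29×11 + 28.02×4 = 270.08 + 6284.19 + 112.08 = 6666.35
link = 6365.29/6666.35 = 0.954839
Chained index = 100 × 1.084643 × 0.954839 = 103.5659

103.57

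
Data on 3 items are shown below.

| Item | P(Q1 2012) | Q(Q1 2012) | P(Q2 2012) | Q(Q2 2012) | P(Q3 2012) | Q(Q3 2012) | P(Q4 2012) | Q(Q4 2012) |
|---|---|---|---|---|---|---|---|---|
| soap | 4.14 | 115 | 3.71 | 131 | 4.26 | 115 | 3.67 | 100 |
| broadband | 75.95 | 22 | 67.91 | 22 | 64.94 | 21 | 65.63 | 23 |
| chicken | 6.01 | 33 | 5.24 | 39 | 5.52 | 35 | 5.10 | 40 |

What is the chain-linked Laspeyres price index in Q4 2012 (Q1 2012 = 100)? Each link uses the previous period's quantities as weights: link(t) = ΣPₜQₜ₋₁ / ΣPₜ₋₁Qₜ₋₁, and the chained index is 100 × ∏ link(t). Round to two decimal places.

Link Q1 2012→Q2 2012:
ΣP(Q2 2012)Q(Q1 2012) = 3.71×115 + 67.91×22 + 5.24×33 = 426.65 + 1494.02 + 172.92 = 2093.59
ΣP(Q1 2012)Q(Q1 2012) = 4.14×115 + 75.95×22 + 6.01×33 = 476.1 + 1670.9 + 198.33 = 2345.33
link = 2093.59/2345.33 = 0.892663
Link Q2 2012→Q3 2012:
ΣP(Q3 2012)Q(Q2 2012) = 4.26×131 + 64.94×22 + 5.52×39 = 558.06 + 1428.68 + 215.28 = 2202.02
ΣP(Q2 2012)Q(Q2 2012) = 3.71×131 + 67.91×22 + 5.24×39 = 486.01 + 1494.02 + 204.36 = 2184.39
link = 2202.02/2184.39 = 1.008071
Link Q3 2012→Q4 2012:
ΣP(Q4 2012)Q(Q3 2012) = 3.67×115 + 65.63×21 + 5.10×35 = 422.05 + 1378.23 + 178.5 = 1978.78
ΣP(Q3 2012)Q(Q3 2012) = 4.26×115 + 64.94×21 + 5.52×35 = 489.9 + 1363.74 + 193.2 = 2046.84
link = 1978.78/2046.84 = 0.966749
Chained index = 100 × 0.892663 × 1.008071 × 0.966749 = 86.9946

86.99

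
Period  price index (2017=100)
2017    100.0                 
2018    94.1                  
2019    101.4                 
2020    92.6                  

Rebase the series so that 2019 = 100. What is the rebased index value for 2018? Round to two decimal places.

Rebased(2018) = 94.1 / 101.4 × 100 = 92.8008

92.80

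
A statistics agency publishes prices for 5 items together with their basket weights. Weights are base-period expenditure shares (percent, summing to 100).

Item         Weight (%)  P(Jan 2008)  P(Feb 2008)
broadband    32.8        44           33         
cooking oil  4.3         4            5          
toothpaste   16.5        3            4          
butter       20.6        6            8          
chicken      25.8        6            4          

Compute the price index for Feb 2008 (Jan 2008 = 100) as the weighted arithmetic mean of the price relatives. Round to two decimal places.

96.64

broadband: 32.8 × (33/44) = 32.8 × 0.750000 = 24.6000
cooking oil: 4.3 × (5/4) = 4.3 × 1.250000 = 5.3750
toothpaste: 16.5 × (4/3) = 16.5 × 1.333333 = 22.0000
butter: 20.6 × (8/6) = 20.6 × 1.333333 = 27.4667
chicken: 25.8 × (4/6) = 25.8 × 0.666667 = 17.2000
Index = Σ wᵢ·(p₁ᵢ/p₀ᵢ) = 24.6000 + 5.3750 + 22.0000 + 27.4667 + 17.2000 = 96.6417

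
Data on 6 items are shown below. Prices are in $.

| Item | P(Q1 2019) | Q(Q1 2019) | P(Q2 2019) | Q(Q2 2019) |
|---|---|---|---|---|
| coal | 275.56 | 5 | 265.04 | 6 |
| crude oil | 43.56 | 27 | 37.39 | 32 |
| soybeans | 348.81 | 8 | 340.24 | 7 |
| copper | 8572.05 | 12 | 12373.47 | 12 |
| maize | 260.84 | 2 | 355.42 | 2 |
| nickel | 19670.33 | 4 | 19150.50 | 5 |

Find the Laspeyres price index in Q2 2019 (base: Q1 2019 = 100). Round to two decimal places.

Laspeyres price index uses base-period quantities as weights.
ΣP(Q2 2019)·Q(Q1 2019) = 265.04×5 + 37.39×27 + 340.24×8 + 12373.47×12 + 355.42×2 + 19150.50×4 = 1325.2 + 1009.53 + 2721.92 + 148481.64 + 710.84 + 76602 = 230851.13
ΣP(Q1 2019)·Q(Q1 2019) = 275.56×5 + 43.56×27 + 348.81×8 + 8572.05×12 + 260.84×2 + 19670.33×4 = 1377.8 + 1176.12 + 2790.48 + 102864.6 + 521.68 + 78681.32 = 187412
Index = 230851.13 / 187412 × 100 = 123.1784

123.18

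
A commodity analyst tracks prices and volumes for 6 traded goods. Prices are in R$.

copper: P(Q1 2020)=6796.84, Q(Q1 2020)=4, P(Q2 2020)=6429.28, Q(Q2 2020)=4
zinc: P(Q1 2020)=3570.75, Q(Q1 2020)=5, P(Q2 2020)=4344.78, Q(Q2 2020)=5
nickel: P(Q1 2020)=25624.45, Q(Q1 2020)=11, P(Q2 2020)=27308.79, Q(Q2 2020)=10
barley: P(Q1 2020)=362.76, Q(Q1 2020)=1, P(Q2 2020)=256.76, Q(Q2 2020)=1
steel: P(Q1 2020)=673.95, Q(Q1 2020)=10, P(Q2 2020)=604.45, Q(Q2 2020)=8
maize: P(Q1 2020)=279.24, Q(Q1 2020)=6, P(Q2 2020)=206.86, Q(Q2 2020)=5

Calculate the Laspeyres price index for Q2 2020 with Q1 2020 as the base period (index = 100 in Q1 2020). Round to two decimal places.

Laspeyres price index uses base-period quantities as weights.
ΣP(Q2 2020)·Q(Q1 2020) = 6429.28×4 + 4344.78×5 + 27308.79×11 + 256.76×1 + 604.45×10 + 206.86×6 = 25717.12 + 21723.9 + 300396.69 + 256.76 + 6044.5 + 1241.16 = 355380.13
ΣP(Q1 2020)·Q(Q1 2020) = 6796.84×4 + 3570.75×5 + 25624.45×11 + 362.76×1 + 673.95×10 + 279.24×6 = 27187.36 + 17853.75 + 281868.95 + 362.76 + 6739.5 + 1675.44 = 335687.76
Index = 355380.13 / 335687.76 × 100 = 105.8663

105.87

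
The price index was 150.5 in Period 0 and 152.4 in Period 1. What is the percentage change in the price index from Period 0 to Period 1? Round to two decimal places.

1.26%

Change = (152.4 − 150.5) / 150.5 × 100
       = 1.9 / 150.5 × 100 = 1.2625%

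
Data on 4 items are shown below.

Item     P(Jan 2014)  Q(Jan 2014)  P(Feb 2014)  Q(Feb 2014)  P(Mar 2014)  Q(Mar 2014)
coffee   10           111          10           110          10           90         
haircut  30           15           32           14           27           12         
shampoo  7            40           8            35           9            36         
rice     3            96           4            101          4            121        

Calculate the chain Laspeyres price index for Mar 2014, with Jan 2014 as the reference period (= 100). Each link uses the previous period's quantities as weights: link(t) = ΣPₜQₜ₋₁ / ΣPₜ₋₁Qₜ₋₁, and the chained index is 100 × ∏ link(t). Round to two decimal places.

Link Jan 2014→Feb 2014:
ΣP(Feb 2014)Q(Jan 2014) = 10×111 + 32×15 + 8×40 + 4×96 = 1110 + 480 + 320 + 384 = 2294
ΣP(Jan 2014)Q(Jan 2014) = 10×111 + 30×15 + 7×40 + 3×96 = 1110 + 450 + 280 + 288 = 2128
link = 2294/2128 = 1.078008
Link Feb 2014→Mar 2014:
ΣP(Mar 2014)Q(Feb 2014) = 10×110 + 27×14 + 9×35 + 4×101 = 1100 + 378 + 315 + 404 = 2197
ΣP(Feb 2014)Q(Feb 2014) = 10×110 + 32×14 + 8×35 + 4×101 = 1100 + 448 + 280 + 404 = 2232
link = 2197/2232 = 0.984319
Chained index = 100 × 1.078008 × 0.984319 = 106.1103

106.11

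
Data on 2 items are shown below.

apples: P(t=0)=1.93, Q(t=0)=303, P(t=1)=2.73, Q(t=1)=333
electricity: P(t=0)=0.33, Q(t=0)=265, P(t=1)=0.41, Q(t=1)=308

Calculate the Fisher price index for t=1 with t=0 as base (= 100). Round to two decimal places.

Laspeyres component (base-period weights):
ΣP(t=1)Q(t=0) = 2.73×303 + 0.41×265 = 827.19 + 108.65 = 935.84
ΣP(t=0)Q(t=0) = 1.93×303 + 0.33×265 = 584.79 + 87.45 = 672.24
L = 935.84 / 672.24 × 100 = 139.2122
Paasche component (current-period weights):
ΣP(t=1)Q(t=1) = 2.73×333 + 0.41×308 = 909.09 + 126.28 = 1035.37
ΣP(t=0)Q(t=1) = 1.93×333 + 0.33×308 = 642.69 + 101.64 = 744.33
P = 1035.37 / 744.33 × 100 = 139.1009
Fisher = √(L × P) = √(139.2122 × 139.1009) = 139.1566

139.16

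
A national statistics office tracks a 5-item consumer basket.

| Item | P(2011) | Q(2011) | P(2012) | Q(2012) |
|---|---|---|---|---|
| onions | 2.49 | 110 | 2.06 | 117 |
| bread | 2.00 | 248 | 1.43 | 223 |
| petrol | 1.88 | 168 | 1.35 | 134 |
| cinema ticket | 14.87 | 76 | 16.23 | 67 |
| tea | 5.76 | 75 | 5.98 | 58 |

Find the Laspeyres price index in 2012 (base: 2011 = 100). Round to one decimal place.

Laspeyres price index uses base-period quantities as weights.
ΣP(2012)·Q(2011) = 2.06×110 + 1.43×248 + 1.35×168 + 16.23×76 + 5.98×75 = 226.6 + 354.64 + 226.8 + 1233.48 + 448.5 = 2490.02
ΣP(2011)·Q(2011) = 2.49×110 + 2.00×248 + 1.88×168 + 14.87×76 + 5.76×75 = 273.9 + 496 + 315.84 + 1130.12 + 432 = 2647.86
Index = 2490.02 / 2647.86 × 100 = 94.0390

94.0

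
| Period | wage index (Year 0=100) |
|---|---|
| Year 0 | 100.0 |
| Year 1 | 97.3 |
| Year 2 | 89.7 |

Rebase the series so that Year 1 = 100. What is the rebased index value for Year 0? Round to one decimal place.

102.8

Rebased(Year 0) = 100.0 / 97.3 × 100 = 102.7749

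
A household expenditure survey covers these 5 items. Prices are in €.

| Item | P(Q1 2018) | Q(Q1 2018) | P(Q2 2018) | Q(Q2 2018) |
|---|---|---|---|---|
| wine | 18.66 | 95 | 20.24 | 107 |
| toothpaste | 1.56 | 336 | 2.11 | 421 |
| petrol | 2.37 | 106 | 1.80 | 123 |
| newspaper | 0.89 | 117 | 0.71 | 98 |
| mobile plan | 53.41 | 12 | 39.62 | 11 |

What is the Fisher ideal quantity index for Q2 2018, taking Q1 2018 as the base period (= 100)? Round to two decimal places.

Laspeyres component (base-period weights):
ΣP(Q1 2018)Q(Q2 2018) = 18.66×107 + 1.56×421 + 2.37×123 + 0.89×98 + 53.41×11 = 1996.62 + 656.76 + 291.51 + 87.22 + 587.51 = 3619.62
ΣP(Q1 2018)Q(Q1 2018) = 18.66×95 + 1.56×336 + 2.37×106 + 0.89×117 + 53.41×12 = 1772.7 + 524.16 + 251.22 + 104.13 + 640.92 = 3293.13
L = 3619.62 / 3293.13 × 100 = 109.9143
Paasche component (current-period weights):
ΣP(Q2 2018)Q(Q2 2018) = 20.24×107 + 2.11×421 + 1.80×123 + 0.71×98 + 39.62×11 = 2165.68 + 888.31 + 221.4 + 69.58 + 435.82 = 3780.79
ΣP(Q2 2018)Q(Q1 2018) = 20.24×95 + 2.11×336 + 1.80×106 + 0.71×117 + 39.62×12 = 1922.8 + 708.96 + 190.8 + 83.07 + 475.44 = 3381.07
P = 3780.79 / 3381.07 × 100 = 111.8223
Fisher = √(L × P) = √(109.9143 × 111.8223) = 110.8642

110.86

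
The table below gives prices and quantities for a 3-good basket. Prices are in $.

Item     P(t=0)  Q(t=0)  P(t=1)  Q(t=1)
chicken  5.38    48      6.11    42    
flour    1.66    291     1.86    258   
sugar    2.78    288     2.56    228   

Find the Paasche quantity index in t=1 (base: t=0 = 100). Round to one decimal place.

Paasche quantity index uses current-period prices as weights.
ΣP(t=1)·Q(t=1) = 6.11×42 + 1.86×258 + 2.56×228 = 256.62 + 479.88 + 583.68 = 1320.18
ΣP(t=1)·Q(t=0) = 6.11×48 + 1.86×291 + 2.56×288 = 293.28 + 541.26 + 737.28 = 1571.82
Index = 1320.18 / 1571.82 × 100 = 83.9905

84.0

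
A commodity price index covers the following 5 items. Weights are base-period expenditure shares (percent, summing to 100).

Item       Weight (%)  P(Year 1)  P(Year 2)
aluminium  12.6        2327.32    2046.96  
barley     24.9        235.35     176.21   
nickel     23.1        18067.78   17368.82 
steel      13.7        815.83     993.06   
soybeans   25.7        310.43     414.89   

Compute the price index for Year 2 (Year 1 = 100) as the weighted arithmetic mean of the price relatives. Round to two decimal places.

aluminium: 12.6 × (2046.96/2327.32) = 12.6 × 0.879535 = 11.0821
barley: 24.9 × (176.21/235.35) = 24.9 × 0.748715 = 18.6430
nickel: 23.1 × (17368.82/18067.78) = 23.1 × 0.961315 = 22.2064
steel: 13.7 × (993.06/815.83) = 13.7 × 1.217239 = 16.6762
soybeans: 25.7 × (414.89/310.43) = 25.7 × 1.336501 = 34.3481
Index = Σ wᵢ·(p₁ᵢ/p₀ᵢ) = 11.0821 + 18.6430 + 22.2064 + 16.6762 + 34.3481 = 102.9558

102.96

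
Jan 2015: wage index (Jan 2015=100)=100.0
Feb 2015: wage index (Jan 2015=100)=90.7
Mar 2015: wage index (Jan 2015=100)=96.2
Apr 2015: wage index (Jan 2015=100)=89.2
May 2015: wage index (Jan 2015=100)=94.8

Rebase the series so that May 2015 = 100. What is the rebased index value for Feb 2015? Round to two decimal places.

Rebased(Feb 2015) = 90.7 / 94.8 × 100 = 95.6751

95.68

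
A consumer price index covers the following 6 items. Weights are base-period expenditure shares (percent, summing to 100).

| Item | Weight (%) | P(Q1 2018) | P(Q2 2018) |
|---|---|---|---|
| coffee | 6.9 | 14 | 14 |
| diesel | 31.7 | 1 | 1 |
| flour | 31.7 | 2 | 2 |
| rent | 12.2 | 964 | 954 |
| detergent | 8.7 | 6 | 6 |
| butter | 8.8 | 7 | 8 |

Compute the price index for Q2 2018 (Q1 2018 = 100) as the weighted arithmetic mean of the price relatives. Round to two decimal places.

101.13

coffee: 6.9 × (14/14) = 6.9 × 1.000000 = 6.9000
diesel: 31.7 × (1/1) = 31.7 × 1.000000 = 31.7000
flour: 31.7 × (2/2) = 31.7 × 1.000000 = 31.7000
rent: 12.2 × (954/964) = 12.2 × 0.989627 = 12.0734
detergent: 8.7 × (6/6) = 8.7 × 1.000000 = 8.7000
butter: 8.8 × (8/7) = 8.8 × 1.142857 = 10.0571
Index = Σ wᵢ·(p₁ᵢ/p₀ᵢ) = 6.9000 + 31.7000 + 31.7000 + 12.0734 + 8.7000 + 10.0571 = 101.1306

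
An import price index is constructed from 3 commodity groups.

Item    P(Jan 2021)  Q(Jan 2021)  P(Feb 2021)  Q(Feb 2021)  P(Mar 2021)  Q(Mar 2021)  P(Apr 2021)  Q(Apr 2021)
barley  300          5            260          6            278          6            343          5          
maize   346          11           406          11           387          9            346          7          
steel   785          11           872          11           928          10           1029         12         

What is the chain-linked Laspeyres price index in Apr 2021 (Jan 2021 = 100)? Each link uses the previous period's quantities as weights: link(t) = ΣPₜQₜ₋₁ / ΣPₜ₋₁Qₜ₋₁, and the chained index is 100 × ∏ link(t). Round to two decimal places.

Link Jan 2021→Feb 2021:
ΣP(Feb 2021)Q(Jan 2021) = 260×5 + 406×11 + 872×11 = 1300 + 4466 + 9592 = 15358
ΣP(Jan 2021)Q(Jan 2021) = 300×5 + 346×11 + 785×11 = 1500 + 3806 + 8635 = 13941
link = 15358/13941 = 1.101643
Link Feb 2021→Mar 2021:
ΣP(Mar 2021)Q(Feb 2021) = 278×6 + 387×11 + 928×11 = 1668 + 4257 + 10208 = 16133
ΣP(Feb 2021)Q(Feb 2021) = 260×6 + 406×11 + 872×11 = 1560 + 4466 + 9592 = 15618
link = 16133/15618 = 1.032975
Link Mar 2021→Apr 2021:
ΣP(Apr 2021)Q(Mar 2021) = 343×6 + 346×9 + 1029×10 = 2058 + 3114 + 10290 = 15462
ΣP(Mar 2021)Q(Mar 2021) = 278×6 + 387×9 + 928×10 = 1668 + 3483 + 9280 = 14431
link = 15462/14431 = 1.071443
Chained index = 100 × 1.101643 × 1.032975 × 1.071443 = 121.9269

121.93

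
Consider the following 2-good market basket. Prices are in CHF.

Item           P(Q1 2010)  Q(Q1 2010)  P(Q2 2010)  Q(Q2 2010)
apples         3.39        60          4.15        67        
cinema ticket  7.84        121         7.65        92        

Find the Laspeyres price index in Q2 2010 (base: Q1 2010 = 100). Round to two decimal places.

101.96

Laspeyres price index uses base-period quantities as weights.
ΣP(Q2 2010)·Q(Q1 2010) = 4.15×60 + 7.65×121 = 249 + 925.65 = 1174.65
ΣP(Q1 2010)·Q(Q1 2010) = 3.39×60 + 7.84×121 = 203.4 + 948.64 = 1152.04
Index = 1174.65 / 1152.04 × 100 = 101.9626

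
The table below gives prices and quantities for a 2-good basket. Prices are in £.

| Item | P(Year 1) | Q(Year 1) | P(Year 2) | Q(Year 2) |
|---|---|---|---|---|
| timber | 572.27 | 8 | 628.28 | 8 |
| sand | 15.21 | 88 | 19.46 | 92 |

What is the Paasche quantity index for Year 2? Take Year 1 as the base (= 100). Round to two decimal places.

Paasche quantity index uses current-period prices as weights.
ΣP(Year 2)·Q(Year 2) = 628.28×8 + 19.46×92 = 5026.24 + 1790.32 = 6816.56
ΣP(Year 2)·Q(Year 1) = 628.28×8 + 19.46×88 = 5026.24 + 1712.48 = 6738.72
Index = 6816.56 / 6738.72 × 100 = 101.1551

101.16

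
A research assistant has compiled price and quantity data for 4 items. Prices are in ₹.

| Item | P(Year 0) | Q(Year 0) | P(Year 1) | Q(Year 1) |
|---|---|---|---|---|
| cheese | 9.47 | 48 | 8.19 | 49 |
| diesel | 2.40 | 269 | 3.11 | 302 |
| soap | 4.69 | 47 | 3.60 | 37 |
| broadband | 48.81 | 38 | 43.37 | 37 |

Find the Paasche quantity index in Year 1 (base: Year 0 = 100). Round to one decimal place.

101.0

Paasche quantity index uses current-period prices as weights.
ΣP(Year 1)·Q(Year 1) = 8.19×49 + 3.11×302 + 3.60×37 + 43.37×37 = 401.31 + 939.22 + 133.2 + 1604.69 = 3078.42
ΣP(Year 1)·Q(Year 0) = 8.19×48 + 3.11×269 + 3.60×47 + 43.37×38 = 393.12 + 836.59 + 169.2 + 1648.06 = 3046.97
Index = 3078.42 / 3046.97 × 100 = 101.0322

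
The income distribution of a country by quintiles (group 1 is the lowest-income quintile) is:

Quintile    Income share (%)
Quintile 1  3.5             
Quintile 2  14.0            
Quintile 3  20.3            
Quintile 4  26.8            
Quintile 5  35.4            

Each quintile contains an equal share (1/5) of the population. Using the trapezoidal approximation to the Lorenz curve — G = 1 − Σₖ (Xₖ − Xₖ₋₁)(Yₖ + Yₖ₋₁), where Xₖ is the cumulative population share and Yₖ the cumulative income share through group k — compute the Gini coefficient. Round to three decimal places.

Cumulative income shares Yₖ: 0.0350, 0.1750, 0.3780, 0.6460, 1.0000
Σ (Xₖ−Xₖ₋₁)(Yₖ+Yₖ₋₁) = (1/5)(0.0350+0.0000) + (1/5)(0.1750+0.0350) + (1/5)(0.3780+0.1750) + (1/5)(0.6460+0.3780) + (1/5)(1.0000+0.6460)
  = 0.0070 + 0.0420 + 0.1106 + 0.2048 + 0.3292 = 0.6936
G = 1 − 0.6936 = 0.3064

0.306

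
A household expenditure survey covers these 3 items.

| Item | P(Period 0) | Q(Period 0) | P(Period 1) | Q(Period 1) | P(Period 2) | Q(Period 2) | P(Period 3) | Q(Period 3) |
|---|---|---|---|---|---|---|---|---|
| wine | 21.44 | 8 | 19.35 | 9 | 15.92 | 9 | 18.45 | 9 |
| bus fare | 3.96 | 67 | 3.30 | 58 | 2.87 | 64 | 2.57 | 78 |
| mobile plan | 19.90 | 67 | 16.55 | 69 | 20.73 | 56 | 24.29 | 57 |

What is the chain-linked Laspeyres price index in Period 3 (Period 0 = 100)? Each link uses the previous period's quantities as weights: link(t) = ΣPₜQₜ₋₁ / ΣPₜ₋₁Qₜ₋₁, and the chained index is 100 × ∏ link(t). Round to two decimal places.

Link Period 0→Period 1:
ΣP(Period 1)Q(Period 0) = 19.35×8 + 3.30×67 + 16.55×67 = 154.8 + 221.1 + 1108.85 = 1484.75
ΣP(Period 0)Q(Period 0) = 21.44×8 + 3.96×67 + 19.90×67 = 171.52 + 265.32 + 1333.3 = 1770.14
link = 1484.75/1770.14 = 0.838775
Link Period 1→Period 2:
ΣP(Period 2)Q(Period 1) = 15.92×9 + 2.87×58 + 20.73×69 = 143.28 + 166.46 + 1430.37 = 1740.11
ΣP(Period 1)Q(Period 1) = 19.35×9 + 3.30×58 + 16.55×69 = 174.15 + 191.4 + 1141.95 = 1507.5
link = 1740.11/1507.5 = 1.154302
Link Period 2→Period 3:
ΣP(Period 3)Q(Period 2) = 18.45×9 + 2.57×64 + 24.29×56 = 166.05 + 164.48 + 1360.24 = 1690.77
ΣP(Period 2)Q(Period 2) = 15.92×9 + 2.87×64 + 20.73×56 = 143.28 + 183.68 + 1160.88 = 1487.84
link = 1690.77/1487.84 = 1.136392
Chained index = 100 × 0.838775 × 1.154302 × 1.136392 = 110.0255

110.03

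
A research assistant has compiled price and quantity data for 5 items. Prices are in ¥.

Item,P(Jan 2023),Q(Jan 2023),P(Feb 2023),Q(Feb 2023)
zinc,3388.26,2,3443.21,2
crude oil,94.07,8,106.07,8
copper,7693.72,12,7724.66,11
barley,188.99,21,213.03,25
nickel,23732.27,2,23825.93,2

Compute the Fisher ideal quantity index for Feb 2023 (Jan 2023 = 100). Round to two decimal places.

95.45

Laspeyres component (base-period weights):
ΣP(Jan 2023)Q(Feb 2023) = 3388.26×2 + 94.07×8 + 7693.72×11 + 188.99×25 + 23732.27×2 = 6776.52 + 752.56 + 84630.92 + 4724.75 + 47464.54 = 144349.29
ΣP(Jan 2023)Q(Jan 2023) = 3388.26×2 + 94.07×8 + 7693.72×12 + 188.99×21 + 23732.27×2 = 6776.52 + 752.56 + 92324.64 + 3968.79 + 47464.54 = 151287.05
L = 144349.29 / 151287.05 × 100 = 95.4142
Paasche component (current-period weights):
ΣP(Feb 2023)Q(Feb 2023) = 3443.21×2 + 106.07×8 + 7724.66×11 + 213.03×25 + 23825.93×2 = 6886.42 + 848.56 + 84971.26 + 5325.75 + 47651.86 = 145683.85
ΣP(Feb 2023)Q(Jan 2023) = 3443.21×2 + 106.07×8 + 7724.66×12 + 213.03×21 + 23825.93×2 = 6886.42 + 848.56 + 92695.92 + 4473.63 + 47651.86 = 152556.39
P = 145683.85 / 152556.39 × 100 = 95.4951
Fisher = √(L × P) = √(95.4142 × 95.4951) = 95.4546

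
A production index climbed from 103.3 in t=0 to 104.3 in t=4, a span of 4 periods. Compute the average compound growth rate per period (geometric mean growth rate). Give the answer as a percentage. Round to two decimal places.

0.24%

Growth factor = (104.3/103.3)^(1/4) = (1.009681)^(1/4) = 1.002411
Growth rate = 1.002411 − 1 = 0.002411 = 0.2411%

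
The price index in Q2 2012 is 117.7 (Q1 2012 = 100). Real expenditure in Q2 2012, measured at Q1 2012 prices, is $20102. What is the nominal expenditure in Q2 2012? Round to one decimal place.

23660.1

Nominal = Real × (Index/100) = 20102 × (117.7/100)
        = 20102 × 1.177 = 23660.0540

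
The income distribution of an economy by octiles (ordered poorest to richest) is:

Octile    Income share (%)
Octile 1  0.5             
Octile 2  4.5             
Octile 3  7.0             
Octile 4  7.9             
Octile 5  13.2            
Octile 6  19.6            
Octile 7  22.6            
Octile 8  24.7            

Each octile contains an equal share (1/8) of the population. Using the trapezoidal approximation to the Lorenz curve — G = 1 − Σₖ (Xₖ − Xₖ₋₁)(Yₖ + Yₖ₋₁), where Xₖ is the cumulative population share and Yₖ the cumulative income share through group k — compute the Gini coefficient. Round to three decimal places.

Cumulative income shares Yₖ: 0.0050, 0.0500, 0.1200, 0.1990, 0.3310, 0.5270, 0.7530, 1.0000
Σ (Xₖ−Xₖ₋₁)(Yₖ+Yₖ₋₁) = (1/8)(0.0050+0.0000) + (1/8)(0.0500+0.0050) + (1/8)(0.1200+0.0500) + (1/8)(0.1990+0.1200) + (1/8)(0.3310+0.1990) + (1/8)(0.5270+0.3310) + (1/8)(0.7530+0.5270) + (1/8)(1.0000+0.7530)
  = 0.0006 + 0.0069 + 0.0212 + 0.0399 + 0.0663 + 0.1073 + 0.1600 + 0.2191 = 0.6213
G = 1 − 0.6213 = 0.3787

0.379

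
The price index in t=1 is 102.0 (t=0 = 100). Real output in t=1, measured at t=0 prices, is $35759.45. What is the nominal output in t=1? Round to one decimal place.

Nominal = Real × (Index/100) = 35759.45 × (102.0/100)
        = 35759.45 × 1.020 = 36474.6390

36474.6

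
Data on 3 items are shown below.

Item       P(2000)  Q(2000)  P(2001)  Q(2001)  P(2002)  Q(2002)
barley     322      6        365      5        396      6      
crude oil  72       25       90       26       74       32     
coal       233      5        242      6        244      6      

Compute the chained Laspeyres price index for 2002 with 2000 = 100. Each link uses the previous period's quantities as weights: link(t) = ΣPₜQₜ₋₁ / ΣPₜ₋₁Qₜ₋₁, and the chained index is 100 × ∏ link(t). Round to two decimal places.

Link 2000→2001:
ΣP(2001)Q(2000) = 365×6 + 90×25 + 242×5 = 2190 + 2250 + 1210 = 5650
ΣP(2000)Q(2000) = 322×6 + 72×25 + 233×5 = 1932 + 1800 + 1165 = 4897
link = 5650/4897 = 1.153768
Link 2001→2002:
ΣP(2002)Q(2001) = 396×5 + 74×26 + 244×6 = 1980 + 1924 + 1464 = 5368
ΣP(2001)Q(2001) = 365×5 + 90×26 + 242×6 = 1825 + 2340 + 1452 = 5617
link = 5368/5617 = 0.955670
Chained index = 100 × 1.153768 × 0.955670 = 110.2621

110.26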